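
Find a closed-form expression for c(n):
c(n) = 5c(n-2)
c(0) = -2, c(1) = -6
Characteristic equation: x² - 5 = 0.
Discriminant Δ = (0)² + 4·(5) = 20.
Roots r₁,₂ = (0 ± √20)/2, so r₁ = \sqrt{5}, r₂ = - \sqrt{5}.
General solution: c(n) = A·r₁^n + B·r₂^n.
From the initial conditions, A + B = -2 and r₁A + r₂B = -6.
Since r₁ - r₂ = √20: A = (-6 - (-2)r₂)/√20 = - \frac{3 \sqrt{5}}{5} - 1, and B = -2 - A = -1 + \frac{3 \sqrt{5}}{5}.
So c(n) = \left(- \frac{3 \sqrt{5}}{5} - 1\right)\left(\sqrt{5}\right)^n + \left(-1 + \frac{3 \sqrt{5}}{5}\right)\left(- \sqrt{5}\right)^n.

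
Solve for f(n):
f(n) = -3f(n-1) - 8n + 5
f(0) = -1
First-order linear with linear forcing.
Homogeneous solution: f_h(n) = A·(-3)^n.
Try particular f_p(n) = pn + q. Substituting:
  pn + q = -3(p(n-1) + q) - 8n + 5.
Matching the n-coefficient: p = -3p - 8 ⇒ p = -2.
Matching constants: q = 3p - 3q + 5 ⇒ q = - \frac{1}{4}.
General: f(n) = A·(-3)^n - 2 n - \frac{1}{4}.
Apply f(0) = -1: A - \frac{1}{4} = -1 ⇒ A = - \frac{3}{4}.
So f(n) = - \frac{3 \left(-3\right)^{n}}{4} - 2 n - \frac{1}{4}.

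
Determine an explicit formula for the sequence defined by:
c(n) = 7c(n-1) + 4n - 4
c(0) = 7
First-order linear with linear forcing.
Homogeneous solution: c_h(n) = A·(7)^n.
Try particular c_p(n) = pn + q. Substituting:
  pn + q = 7(p(n-1) + q) + 4n - 4.
Matching the n-coefficient: p = 7p + 4 ⇒ p = - \frac{2}{3}.
Matching constants: q = -7p + 7q - 4 ⇒ q = - \frac{1}{9}.
General: c(n) = A·(7)^n - \frac{2 n}{3} - \frac{1}{9}.
Apply c(0) = 7: A - \frac{1}{9} = 7 ⇒ A = \frac{64}{9}.
So c(n) = \frac{64 \cdot 7^{n}}{9} - \frac{2 n}{3} - \frac{1}{9}.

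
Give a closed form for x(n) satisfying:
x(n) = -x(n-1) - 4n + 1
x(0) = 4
First-order linear with linear forcing.
Homogeneous solution: x_h(n) = A·(-1)^n.
Try particular x_p(n) = pn + q. Substituting:
  pn + q = -(p(n-1) + q) - 4n + 1.
Matching the n-coefficient: p = -p - 4 ⇒ p = -2.
Matching constants: q = p - q + 1 ⇒ q = - \frac{1}{2}.
General: x(n) = A·(-1)^n - 2 n - \frac{1}{2}.
Apply x(0) = 4: A - \frac{1}{2} = 4 ⇒ A = \frac{9}{2}.
So x(n) = \frac{9 \left(-1\right)^{n}}{2} - 2 n - \frac{1}{2}.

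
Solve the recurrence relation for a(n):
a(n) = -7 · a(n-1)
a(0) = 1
Pure geometric recurrence with ratio -7.
By induction a(n) = a(0) · (-7)^n = \left(-7\right)^{n}.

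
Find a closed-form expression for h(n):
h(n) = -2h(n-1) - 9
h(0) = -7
First-order linear non-homogeneous.
Homogeneous solution: h_h(n) = A·(-2)^n.
Try constant particular solution h_p = K: K = -2K - 9 ⇒ K = -3.
General: h(n) = A·(-2)^n - 3.
Apply h(0) = -7: A - 3 = -7 ⇒ A = -4.
So h(n) = - 4 \left(-2\right)^{n} - 3.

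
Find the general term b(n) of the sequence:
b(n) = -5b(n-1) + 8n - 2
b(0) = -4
First-order linear with linear forcing.
Homogeneous solution: b_h(n) = A·(-5)^n.
Try particular b_p(n) = pn + q. Substituting:
  pn + q = -5(p(n-1) + q) + 8n - 2.
Matching the n-coefficient: p = -5p + 8 ⇒ p = \frac{4}{3}.
Matching constants: q = 5p - 5q - 2 ⇒ q = \frac{7}{9}.
General: b(n) = A·(-5)^n + \frac{4 n}{3} + \frac{7}{9}.
Apply b(0) = -4: A + \frac{7}{9} = -4 ⇒ A = - \frac{43}{9}.
So b(n) = - \frac{43 \left(-5\right)^{n}}{9} + \frac{4 n}{3} + \frac{7}{9}.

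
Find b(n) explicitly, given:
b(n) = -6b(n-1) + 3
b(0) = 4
First-order linear non-homogeneous.
Homogeneous solution: b_h(n) = A·(-6)^n.
Try constant particular solution b_p = K: K = -6K + 3 ⇒ K = \frac{3}{7}.
General: b(n) = A·(-6)^n + \frac{3}{7}.
Apply b(0) = 4: A + \frac{3}{7} = 4 ⇒ A = \frac{25}{7}.
So b(n) = \frac{25 \left(-6\right)^{n}}{7} + \frac{3}{7}.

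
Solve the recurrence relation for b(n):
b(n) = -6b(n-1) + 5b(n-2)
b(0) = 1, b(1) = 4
Characteristic equation: x² + 6x - 5 = 0.
Discriminant Δ = (-6)² + 4·(5) = 56.
Roots r₁,₂ = (-6 ± √56)/2, so r₁ = -3 + \sqrt{14}, r₂ = - \sqrt{14} - 3.
General solution: b(n) = A·r₁^n + B·r₂^n.
From the initial conditions, A + B = 1 and r₁A + r₂B = 4.
Since r₁ - r₂ = √56: A = (4 - (1)r₂)/√56 = \frac{1}{2} + \frac{\sqrt{14}}{4}, and B = 1 - A = \frac{1}{2} - \frac{\sqrt{14}}{4}.
So b(n) = \left(\frac{1}{2} + \frac{\sqrt{14}}{4}\right)\left(-3 + \sqrt{14}\right)^n + \left(\frac{1}{2} - \frac{\sqrt{14}}{4}\right)\left(- \sqrt{14} - 3\right)^n.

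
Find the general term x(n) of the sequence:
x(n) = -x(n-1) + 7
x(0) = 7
First-order linear non-homogeneous.
Homogeneous solution: x_h(n) = A·(-1)^n.
Try constant particular solution x_p = K: K = -K + 7 ⇒ K = \frac{7}{2}.
General: x(n) = A·(-1)^n + \frac{7}{2}.
Apply x(0) = 7: A + \frac{7}{2} = 7 ⇒ A = \frac{7}{2}.
So x(n) = \frac{7 \left(-1\right)^{n}}{2} + \frac{7}{2}.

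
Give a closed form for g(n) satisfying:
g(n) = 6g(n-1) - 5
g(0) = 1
First-order linear non-homogeneous.
Homogeneous solution: g_h(n) = A·(6)^n.
Try constant particular solution g_p = K: K = 6K - 5 ⇒ K = 1.
General: g(n) = A·(6)^n + 1.
Apply g(0) = 1: A + 1 = 1 ⇒ A = 0.
So g(n) = 1.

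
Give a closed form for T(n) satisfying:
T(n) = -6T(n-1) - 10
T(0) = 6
First-order linear non-homogeneous.
Homogeneous solution: T_h(n) = A·(-6)^n.
Try constant particular solution T_p = K: K = -6K - 10 ⇒ K = - \frac{10}{7}.
General: T(n) = A·(-6)^n - \frac{10}{7}.
Apply T(0) = 6: A - \frac{10}{7} = 6 ⇒ A = \frac{52}{7}.
So T(n) = \frac{52 \left(-6\right)^{n}}{7} - \frac{10}{7}.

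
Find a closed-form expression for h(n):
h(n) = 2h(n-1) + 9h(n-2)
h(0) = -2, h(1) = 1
Characteristic equation: x² - 2x - 9 = 0.
Discriminant Δ = (2)² + 4·(9) = 40.
Roots r₁,₂ = (2 ± √40)/2, so r₁ = 1 + \sqrt{10}, r₂ = 1 - \sqrt{10}.
General solution: h(n) = A·r₁^n + B·r₂^n.
From the initial conditions, A + B = -2 and r₁A + r₂B = 1.
Since r₁ - r₂ = √40: A = (1 - (-2)r₂)/√40 = -1 + \frac{3 \sqrt{10}}{20}, and B = -2 - A = -1 - \frac{3 \sqrt{10}}{20}.
So h(n) = \left(-1 + \frac{3 \sqrt{10}}{20}\right)\left(1 + \sqrt{10}\right)^n + \left(-1 - \frac{3 \sqrt{10}}{20}\right)\left(1 - \sqrt{10}\right)^n.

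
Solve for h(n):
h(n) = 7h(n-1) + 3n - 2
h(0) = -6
First-order linear with linear forcing.
Homogeneous solution: h_h(n) = A·(7)^n.
Try particular h_p(n) = pn + q. Substituting:
  pn + q = 7(p(n-1) + q) + 3n - 2.
Matching the n-coefficient: p = 7p + 3 ⇒ p = - \frac{1}{2}.
Matching constants: q = -7p + 7q - 2 ⇒ q = - \frac{1}{4}.
General: h(n) = A·(7)^n - \frac{n}{2} - \frac{1}{4}.
Apply h(0) = -6: A - \frac{1}{4} = -6 ⇒ A = - \frac{23}{4}.
So h(n) = - \frac{23 \cdot 7^{n}}{4} - \frac{n}{2} - \frac{1}{4}.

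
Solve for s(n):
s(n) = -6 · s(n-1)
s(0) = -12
Pure geometric recurrence with ratio -6.
By induction s(n) = s(0) · (-6)^n = - 12 \left(-6\right)^{n}.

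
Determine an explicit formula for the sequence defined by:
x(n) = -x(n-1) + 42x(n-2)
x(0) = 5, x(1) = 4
Characteristic equation: x² + x - 42 = 0, which factors as (x - (-7))(x - (6)) = 0.
Roots r₁ = -7, r₂ = 6 (distinct).
General solution: x(n) = A·(-7)^n + B·(6)^n.
From x(0) = 5: A + B = 5.
From x(1) = 4: -7A + 6B = 4.
Solving: A = 2, B = 3.
So x(n) = 2 \left(-7\right)^{n} + 3 \cdot 6^{n}.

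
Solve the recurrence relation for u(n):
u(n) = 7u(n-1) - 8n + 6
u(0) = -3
First-order linear with linear forcing.
Homogeneous solution: u_h(n) = A·(7)^n.
Try particular u_p(n) = pn + q. Substituting:
  pn + q = 7(p(n-1) + q) - 8n + 6.
Matching the n-coefficient: p = 7p - 8 ⇒ p = \frac{4}{3}.
Matching constants: q = -7p + 7q + 6 ⇒ q = \frac{5}{9}.
General: u(n) = A·(7)^n + \frac{4 n}{3} + \frac{5}{9}.
Apply u(0) = -3: A + \frac{5}{9} = -3 ⇒ A = - \frac{32}{9}.
So u(n) = - \frac{32 \cdot 7^{n}}{9} + \frac{4 n}{3} + \frac{5}{9}.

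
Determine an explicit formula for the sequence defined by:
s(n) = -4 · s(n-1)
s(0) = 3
Pure geometric recurrence with ratio -4.
By induction s(n) = s(0) · (-4)^n = 3 \left(-4\right)^{n}.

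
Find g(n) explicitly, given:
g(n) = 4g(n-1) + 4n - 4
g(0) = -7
First-order linear with linear forcing.
Homogeneous solution: g_h(n) = A·(4)^n.
Try particular g_p(n) = pn + q. Substituting:
  pn + q = 4(p(n-1) + q) + 4n - 4.
Matching the n-coefficient: p = 4p + 4 ⇒ p = - \frac{4}{3}.
Matching constants: q = -4p + 4q - 4 ⇒ q = - \frac{4}{9}.
General: g(n) = A·(4)^n - \frac{4 n}{3} - \frac{4}{9}.
Apply g(0) = -7: A - \frac{4}{9} = -7 ⇒ A = - \frac{59}{9}.
So g(n) = - \frac{59 \cdot 4^{n}}{9} - \frac{4 n}{3} - \frac{4}{9}.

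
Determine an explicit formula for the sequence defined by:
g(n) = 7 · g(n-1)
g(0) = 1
Pure geometric recurrence with ratio 7.
By induction g(n) = g(0) · (7)^n = 7^{n}.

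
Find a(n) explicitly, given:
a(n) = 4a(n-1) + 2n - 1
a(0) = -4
First-order linear with linear forcing.
Homogeneous solution: a_h(n) = A·(4)^n.
Try particular a_p(n) = pn + q. Substituting:
  pn + q = 4(p(n-1) + q) + 2n - 1.
Matching the n-coefficient: p = 4p + 2 ⇒ p = - \frac{2}{3}.
Matching constants: q = -4p + 4q - 1 ⇒ q = - \frac{5}{9}.
General: a(n) = A·(4)^n - \frac{2 n}{3} - \frac{5}{9}.
Apply a(0) = -4: A - \frac{5}{9} = -4 ⇒ A = - \frac{31}{9}.
So a(n) = - \frac{31 \cdot 4^{n}}{9} - \frac{2 n}{3} - \frac{5}{9}.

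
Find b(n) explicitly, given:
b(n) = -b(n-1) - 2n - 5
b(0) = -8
First-order linear with linear forcing.
Homogeneous solution: b_h(n) = A·(-1)^n.
Try particular b_p(n) = pn + q. Substituting:
  pn + q = -(p(n-1) + q) - 2n - 5.
Matching the n-coefficient: p = -p - 2 ⇒ p = -1.
Matching constants: q = p - q - 5 ⇒ q = -3.
General: b(n) = A·(-1)^n - n - 3.
Apply b(0) = -8: A - 3 = -8 ⇒ A = -5.
So b(n) = - 5 \left(-1\right)^{n} - n - 3.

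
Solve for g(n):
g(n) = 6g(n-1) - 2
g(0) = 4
First-order linear non-homogeneous.
Homogeneous solution: g_h(n) = A·(6)^n.
Try constant particular solution g_p = K: K = 6K - 2 ⇒ K = \frac{2}{5}.
General: g(n) = A·(6)^n + \frac{2}{5}.
Apply g(0) = 4: A + \frac{2}{5} = 4 ⇒ A = \frac{18}{5}.
So g(n) = \frac{18 \cdot 6^{n}}{5} + \frac{2}{5}.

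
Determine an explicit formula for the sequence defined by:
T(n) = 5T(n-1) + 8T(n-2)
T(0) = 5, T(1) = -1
Characteristic equation: x² - 5x - 8 = 0.
Discriminant Δ = (5)² + 4·(8) = 57.
Roots r₁,₂ = (5 ± √57)/2, so r₁ = \frac{5}{2} + \frac{\sqrt{57}}{2}, r₂ = \frac{5}{2} - \frac{\sqrt{57}}{2}.
General solution: T(n) = A·r₁^n + B·r₂^n.
From the initial conditions, A + B = 5 and r₁A + r₂B = -1.
Since r₁ - r₂ = √57: A = (-1 - (5)r₂)/√57 = \frac{5}{2} - \frac{9 \sqrt{57}}{38}, and B = 5 - A = \frac{9 \sqrt{57}}{38} + \frac{5}{2}.
So T(n) = \left(\frac{5}{2} - \frac{9 \sqrt{57}}{38}\right)\left(\frac{5}{2} + \frac{\sqrt{57}}{2}\right)^n + \left(\frac{9 \sqrt{57}}{38} + \frac{5}{2}\right)\left(\frac{5}{2} - \frac{\sqrt{57}}{2}\right)^n.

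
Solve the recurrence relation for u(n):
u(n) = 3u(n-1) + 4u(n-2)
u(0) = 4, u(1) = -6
Characteristic equation: x² - 3x - 4 = 0, which factors as (x - (4))(x - (-1)) = 0.
Roots r₁ = 4, r₂ = -1 (distinct).
General solution: u(n) = A·(4)^n + B·(-1)^n.
From u(0) = 4: A + B = 4.
From u(1) = -6: 4A - B = -6.
Solving: A = - \frac{2}{5}, B = \frac{22}{5}.
So u(n) = \frac{22 \left(-1\right)^{n}}{5} - \frac{2 \cdot 4^{n}}{5}.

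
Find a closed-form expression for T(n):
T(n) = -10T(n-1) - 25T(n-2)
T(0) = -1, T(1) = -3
Characteristic equation: x² + 10x + 25 = 0, which is (x - (-5))².
Repeated root r = -5.
General solution: T(n) = (A + Bn)·(-5)^n.
From T(0) = -1: A = -1.
From T(1) = -3: (A + B)·(-5) = -3 ⇒ B = \frac{8}{5}.
So T(n) = \left(\frac{8 n}{5} - 1\right) \cdot (-5)^n.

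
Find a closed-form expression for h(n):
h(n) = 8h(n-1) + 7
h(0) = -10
First-order linear non-homogeneous.
Homogeneous solution: h_h(n) = A·(8)^n.
Try constant particular solution h_p = K: K = 8K + 7 ⇒ K = -1.
General: h(n) = A·(8)^n - 1.
Apply h(0) = -10: A - 1 = -10 ⇒ A = -9.
So h(n) = - 9 \cdot 8^{n} - 1.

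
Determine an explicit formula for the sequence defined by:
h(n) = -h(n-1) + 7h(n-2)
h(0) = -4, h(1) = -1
Characteristic equation: x² + x - 7 = 0.
Discriminant Δ = (-1)² + 4·(7) = 29.
Roots r₁,₂ = (-1 ± √29)/2, so r₁ = - \frac{1}{2} + \frac{\sqrt{29}}{2}, r₂ = - \frac{\sqrt{29}}{2} - \frac{1}{2}.
General solution: h(n) = A·r₁^n + B·r₂^n.
From the initial conditions, A + B = -4 and r₁A + r₂B = -1.
Since r₁ - r₂ = √29: A = (-1 - (-4)r₂)/√29 = -2 - \frac{3 \sqrt{29}}{29}, and B = -4 - A = -2 + \frac{3 \sqrt{29}}{29}.
So h(n) = \left(-2 - \frac{3 \sqrt{29}}{29}\right)\left(- \frac{1}{2} + \frac{\sqrt{29}}{2}\right)^n + \left(-2 + \frac{3 \sqrt{29}}{29}\right)\left(- \frac{\sqrt{29}}{2} - \frac{1}{2}\right)^n.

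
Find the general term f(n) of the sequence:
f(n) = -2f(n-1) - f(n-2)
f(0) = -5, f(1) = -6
Characteristic equation: x² + 2x + 1 = 0, which is (x - (-1))².
Repeated root r = -1.
General solution: f(n) = (A + Bn)·(-1)^n.
From f(0) = -5: A = -5.
From f(1) = -6: (A + B)·(-1) = -6 ⇒ B = 11.
So f(n) = \left(11 n - 5\right) \cdot (-1)^n.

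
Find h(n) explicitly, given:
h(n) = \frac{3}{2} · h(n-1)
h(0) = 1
Pure geometric recurrence with ratio \frac{3}{2}.
By induction h(n) = h(0) · (\frac{3}{2})^n = \left(\frac{3}{2}\right)^{n}.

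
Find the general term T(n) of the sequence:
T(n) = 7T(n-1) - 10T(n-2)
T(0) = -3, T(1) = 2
Characteristic equation: x² - 7x + 10 = 0, which factors as (x - (2))(x - (5)) = 0.
Roots r₁ = 2, r₂ = 5 (distinct).
General solution: T(n) = A·(2)^n + B·(5)^n.
From T(0) = -3: A + B = -3.
From T(1) = 2: 2A + 5B = 2.
Solving: A = - \frac{17}{3}, B = \frac{8}{3}.
So T(n) = - \frac{17 \cdot 2^{n}}{3} + \frac{8 \cdot 5^{n}}{3}.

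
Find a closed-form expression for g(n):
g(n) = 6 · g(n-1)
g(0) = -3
Pure geometric recurrence with ratio 6.
By induction g(n) = g(0) · (6)^n = - 3 \cdot 6^{n}.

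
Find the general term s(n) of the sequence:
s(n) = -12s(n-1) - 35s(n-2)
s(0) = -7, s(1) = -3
Characteristic equation: x² + 12x + 35 = 0, which factors as (x - (-5))(x - (-7)) = 0.
Roots r₁ = -5, r₂ = -7 (distinct).
General solution: s(n) = A·(-5)^n + B·(-7)^n.
From s(0) = -7: A + B = -7.
From s(1) = -3: -5A - 7B = -3.
Solving: A = -26, B = 19.
So s(n) = - 26 \left(-5\right)^{n} + 19 \left(-7\right)^{n}.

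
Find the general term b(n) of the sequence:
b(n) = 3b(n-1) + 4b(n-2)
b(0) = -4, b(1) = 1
Characteristic equation: x² - 3x - 4 = 0, which factors as (x - (4))(x - (-1)) = 0.
Roots r₁ = 4, r₂ = -1 (distinct).
General solution: b(n) = A·(4)^n + B·(-1)^n.
From b(0) = -4: A + B = -4.
From b(1) = 1: 4A - B = 1.
Solving: A = - \frac{3}{5}, B = - \frac{17}{5}.
So b(n) = - \frac{17 \left(-1\right)^{n}}{5} - \frac{3 \cdot 4^{n}}{5}.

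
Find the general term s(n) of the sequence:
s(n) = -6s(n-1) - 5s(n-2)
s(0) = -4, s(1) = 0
Characteristic equation: x² + 6x + 5 = 0, which factors as (x - (-5))(x - (-1)) = 0.
Roots r₁ = -5, r₂ = -1 (distinct).
General solution: s(n) = A·(-5)^n + B·(-1)^n.
From s(0) = -4: A + B = -4.
From s(1) = 0: -5A - B = 0.
Solving: A = 1, B = -5.
So s(n) = - 5 \left(-1\right)^{n} + \left(-5\right)^{n}.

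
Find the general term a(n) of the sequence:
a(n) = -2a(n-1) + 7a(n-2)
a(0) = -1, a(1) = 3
Characteristic equation: x² + 2x - 7 = 0.
Discriminant Δ = (-2)² + 4·(7) = 32.
Roots r₁,₂ = (-2 ± √32)/2, so r₁ = -1 + 2 \sqrt{2}, r₂ = - 2 \sqrt{2} - 1.
General solution: a(n) = A·r₁^n + B·r₂^n.
From the initial conditions, A + B = -1 and r₁A + r₂B = 3.
Since r₁ - r₂ = √32: A = (3 - (-1)r₂)/√32 = - \frac{1}{2} + \frac{\sqrt{2}}{4}, and B = -1 - A = - \frac{1}{2} - \frac{\sqrt{2}}{4}.
So a(n) = \left(- \frac{1}{2} + \frac{\sqrt{2}}{4}\right)\left(-1 + 2 \sqrt{2}\right)^n + \left(- \frac{1}{2} - \frac{\sqrt{2}}{4}\right)\left(- 2 \sqrt{2} - 1\right)^n.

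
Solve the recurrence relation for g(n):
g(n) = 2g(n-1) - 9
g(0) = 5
First-order linear non-homogeneous.
Homogeneous solution: g_h(n) = A·(2)^n.
Try constant particular solution g_p = K: K = 2K - 9 ⇒ K = 9.
General: g(n) = A·(2)^n + 9.
Apply g(0) = 5: A + 9 = 5 ⇒ A = -4.
So g(n) = 9 - 4 \cdot 2^{n}.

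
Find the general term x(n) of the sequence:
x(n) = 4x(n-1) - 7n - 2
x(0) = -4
First-order linear with linear forcing.
Homogeneous solution: x_h(n) = A·(4)^n.
Try particular x_p(n) = pn + q. Substituting:
  pn + q = 4(p(n-1) + q) - 7n - 2.
Matching the n-coefficient: p = 4p - 7 ⇒ p = \frac{7}{3}.
Matching constants: q = -4p + 4q - 2 ⇒ q = \frac{34}{9}.
General: x(n) = A·(4)^n + \frac{7 n}{3} + \frac{34}{9}.
Apply x(0) = -4: A + \frac{34}{9} = -4 ⇒ A = - \frac{70}{9}.
So x(n) = - \frac{70 \cdot 4^{n}}{9} + \frac{7 n}{3} + \frac{34}{9}.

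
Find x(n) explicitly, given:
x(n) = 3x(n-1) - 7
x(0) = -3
First-order linear non-homogeneous.
Homogeneous solution: x_h(n) = A·(3)^n.
Try constant particular solution x_p = K: K = 3K - 7 ⇒ K = \frac{7}{2}.
General: x(n) = A·(3)^n + \frac{7}{2}.
Apply x(0) = -3: A + \frac{7}{2} = -3 ⇒ A = - \frac{13}{2}.
So x(n) = \frac{7}{2} - \frac{13 \cdot 3^{n}}{2}.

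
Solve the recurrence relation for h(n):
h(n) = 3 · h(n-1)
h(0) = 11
Pure geometric recurrence with ratio 3.
By induction h(n) = h(0) · (3)^n = 11 \cdot 3^{n}.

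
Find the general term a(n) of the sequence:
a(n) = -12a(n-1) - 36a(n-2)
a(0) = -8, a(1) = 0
Characteristic equation: x² + 12x + 36 = 0, which is (x - (-6))².
Repeated root r = -6.
General solution: a(n) = (A + Bn)·(-6)^n.
From a(0) = -8: A = -8.
From a(1) = 0: (A + B)·(-6) = 0 ⇒ B = 8.
So a(n) = \left(8 n - 8\right) \cdot (-6)^n.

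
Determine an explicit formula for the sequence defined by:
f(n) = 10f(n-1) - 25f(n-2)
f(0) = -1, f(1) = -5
Characteristic equation: x² - 10x + 25 = 0, which is (x - (5))².
Repeated root r = 5.
General solution: f(n) = (A + Bn)·(5)^n.
From f(0) = -1: A = -1.
From f(1) = -5: (A + B)·(5) = -5 ⇒ B = 0.
So f(n) = \left(-1\right) \cdot (5)^n.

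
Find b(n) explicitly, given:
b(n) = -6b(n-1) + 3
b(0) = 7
First-order linear non-homogeneous.
Homogeneous solution: b_h(n) = A·(-6)^n.
Try constant particular solution b_p = K: K = -6K + 3 ⇒ K = \frac{3}{7}.
General: b(n) = A·(-6)^n + \frac{3}{7}.
Apply b(0) = 7: A + \frac{3}{7} = 7 ⇒ A = \frac{46}{7}.
So b(n) = \frac{46 \left(-6\right)^{n}}{7} + \frac{3}{7}.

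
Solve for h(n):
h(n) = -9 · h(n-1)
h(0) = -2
Pure geometric recurrence with ratio -9.
By induction h(n) = h(0) · (-9)^n = - 2 \left(-9\right)^{n}.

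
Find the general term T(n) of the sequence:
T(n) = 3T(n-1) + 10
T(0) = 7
First-order linear non-homogeneous.
Homogeneous solution: T_h(n) = A·(3)^n.
Try constant particular solution T_p = K: K = 3K + 10 ⇒ K = -5.
General: T(n) = A·(3)^n - 5.
Apply T(0) = 7: A - 5 = 7 ⇒ A = 12.
So T(n) = 12 \cdot 3^{n} - 5.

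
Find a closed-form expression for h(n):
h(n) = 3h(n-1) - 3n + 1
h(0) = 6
First-order linear with linear forcing.
Homogeneous solution: h_h(n) = A·(3)^n.
Try particular h_p(n) = pn + q. Substituting:
  pn + q = 3(p(n-1) + q) - 3n + 1.
Matching the n-coefficient: p = 3p - 3 ⇒ p = \frac{3}{2}.
Matching constants: q = -3p + 3q + 1 ⇒ q = \frac{7}{4}.
General: h(n) = A·(3)^n + \frac{3 n}{2} + \frac{7}{4}.
Apply h(0) = 6: A + \frac{7}{4} = 6 ⇒ A = \frac{17}{4}.
So h(n) = \frac{17 \cdot 3^{n}}{4} + \frac{3 n}{2} + \frac{7}{4}.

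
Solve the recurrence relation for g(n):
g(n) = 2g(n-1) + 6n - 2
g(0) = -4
First-order linear with linear forcing.
Homogeneous solution: g_h(n) = A·(2)^n.
Try particular g_p(n) = pn + q. Substituting:
  pn + q = 2(p(n-1) + q) + 6n - 2.
Matching the n-coefficient: p = 2p + 6 ⇒ p = -6.
Matching constants: q = -2p + 2q - 2 ⇒ q = -10.
General: g(n) = A·(2)^n - 6 n - 10.
Apply g(0) = -4: A - 10 = -4 ⇒ A = 6.
So g(n) = 6 \cdot 2^{n} - 6 n - 10.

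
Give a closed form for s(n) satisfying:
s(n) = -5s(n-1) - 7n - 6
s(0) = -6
First-order linear with linear forcing.
Homogeneous solution: s_h(n) = A·(-5)^n.
Try particular s_p(n) = pn + q. Substituting:
  pn + q = -5(p(n-1) + q) - 7n - 6.
Matching the n-coefficient: p = -5p - 7 ⇒ p = - \frac{7}{6}.
Matching constants: q = 5p - 5q - 6 ⇒ q = - \frac{71}{36}.
General: s(n) = A·(-5)^n - \frac{7 n}{6} - \frac{71}{36}.
Apply s(0) = -6: A - \frac{71}{36} = -6 ⇒ A = - \frac{145}{36}.
So s(n) = - \frac{145 \left(-5\right)^{n}}{36} - \frac{7 n}{6} - \frac{71}{36}.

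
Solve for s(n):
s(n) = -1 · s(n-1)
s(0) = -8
Pure geometric recurrence with ratio -1.
By induction s(n) = s(0) · (-1)^n = - 8 \left(-1\right)^{n}.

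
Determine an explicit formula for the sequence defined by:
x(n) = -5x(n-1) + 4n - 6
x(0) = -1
First-order linear with linear forcing.
Homogeneous solution: x_h(n) = A·(-5)^n.
Try particular x_p(n) = pn + q. Substituting:
  pn + q = -5(p(n-1) + q) + 4n - 6.
Matching the n-coefficient: p = -5p + 4 ⇒ p = \frac{2}{3}.
Matching constants: q = 5p - 5q - 6 ⇒ q = - \frac{4}{9}.
General: x(n) = A·(-5)^n + \frac{2 n}{3} - \frac{4}{9}.
Apply x(0) = -1: A - \frac{4}{9} = -1 ⇒ A = - \frac{5}{9}.
So x(n) = - \frac{5 \left(-5\right)^{n}}{9} + \frac{2 n}{3} - \frac{4}{9}.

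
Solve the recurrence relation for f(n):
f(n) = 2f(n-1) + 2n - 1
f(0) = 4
First-order linear with linear forcing.
Homogeneous solution: f_h(n) = A·(2)^n.
Try particular f_p(n) = pn + q. Substituting:
  pn + q = 2(p(n-1) + q) + 2n - 1.
Matching the n-coefficient: p = 2p + 2 ⇒ p = -2.
Matching constants: q = -2p + 2q - 1 ⇒ q = -3.
General: f(n) = A·(2)^n - 2 n - 3.
Apply f(0) = 4: A - 3 = 4 ⇒ A = 7.
So f(n) = 7 \cdot 2^{n} - 2 n - 3.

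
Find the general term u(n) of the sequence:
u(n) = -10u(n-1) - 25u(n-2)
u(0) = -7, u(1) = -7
Characteristic equation: x² + 10x + 25 = 0, which is (x - (-5))².
Repeated root r = -5.
General solution: u(n) = (A + Bn)·(-5)^n.
From u(0) = -7: A = -7.
From u(1) = -7: (A + B)·(-5) = -7 ⇒ B = \frac{42}{5}.
So u(n) = \left(\frac{42 n}{5} - 7\right) \cdot (-5)^n.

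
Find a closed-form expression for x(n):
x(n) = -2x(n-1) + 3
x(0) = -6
First-order linear non-homogeneous.
Homogeneous solution: x_h(n) = A·(-2)^n.
Try constant particular solution x_p = K: K = -2K + 3 ⇒ K = 1.
General: x(n) = A·(-2)^n + 1.
Apply x(0) = -6: A + 1 = -6 ⇒ A = -7.
So x(n) = 1 - 7 \left(-2\right)^{n}.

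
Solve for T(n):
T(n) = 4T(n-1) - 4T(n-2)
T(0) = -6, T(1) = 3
Characteristic equation: x² - 4x + 4 = 0, which is (x - (2))².
Repeated root r = 2.
General solution: T(n) = (A + Bn)·(2)^n.
From T(0) = -6: A = -6.
From T(1) = 3: (A + B)·(2) = 3 ⇒ B = \frac{15}{2}.
So T(n) = \left(\frac{15 n}{2} - 6\right) \cdot (2)^n.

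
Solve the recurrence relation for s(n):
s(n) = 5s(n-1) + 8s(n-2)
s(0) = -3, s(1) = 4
Characteristic equation: x² - 5x - 8 = 0.
Discriminant Δ = (5)² + 4·(8) = 57.
Roots r₁,₂ = (5 ± √57)/2, so r₁ = \frac{5}{2} + \frac{\sqrt{57}}{2}, r₂ = \frac{5}{2} - \frac{\sqrt{57}}{2}.
General solution: s(n) = A·r₁^n + B·r₂^n.
From the initial conditions, A + B = -3 and r₁A + r₂B = 4.
Since r₁ - r₂ = √57: A = (4 - (-3)r₂)/√57 = - \frac{3}{2} + \frac{23 \sqrt{57}}{114}, and B = -3 - A = - \frac{23 \sqrt{57}}{114} - \frac{3}{2}.
So s(n) = \left(- \frac{3}{2} + \frac{23 \sqrt{57}}{114}\right)\left(\frac{5}{2} + \frac{\sqrt{57}}{2}\right)^n + \left(- \frac{23 \sqrt{57}}{114} - \frac{3}{2}\right)\left(\frac{5}{2} - \frac{\sqrt{57}}{2}\right)^n.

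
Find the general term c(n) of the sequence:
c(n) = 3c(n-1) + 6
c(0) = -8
First-order linear non-homogeneous.
Homogeneous solution: c_h(n) = A·(3)^n.
Try constant particular solution c_p = K: K = 3K + 6 ⇒ K = -3.
General: c(n) = A·(3)^n - 3.
Apply c(0) = -8: A - 3 = -8 ⇒ A = -5.
So c(n) = - 5 \cdot 3^{n} - 3.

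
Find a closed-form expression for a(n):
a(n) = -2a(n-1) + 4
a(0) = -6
First-order linear non-homogeneous.
Homogeneous solution: a_h(n) = A·(-2)^n.
Try constant particular solution a_p = K: K = -2K + 4 ⇒ K = \frac{4}{3}.
General: a(n) = A·(-2)^n + \frac{4}{3}.
Apply a(0) = -6: A + \frac{4}{3} = -6 ⇒ A = - \frac{22}{3}.
So a(n) = \frac{4}{3} - \frac{22 \left(-2\right)^{n}}{3}.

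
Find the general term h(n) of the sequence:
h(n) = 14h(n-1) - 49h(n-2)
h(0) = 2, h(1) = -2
Characteristic equation: x² - 14x + 49 = 0, which is (x - (7))².
Repeated root r = 7.
General solution: h(n) = (A + Bn)·(7)^n.
From h(0) = 2: A = 2.
From h(1) = -2: (A + B)·(7) = -2 ⇒ B = - \frac{16}{7}.
So h(n) = \left(2 - \frac{16 n}{7}\right) \cdot (7)^n.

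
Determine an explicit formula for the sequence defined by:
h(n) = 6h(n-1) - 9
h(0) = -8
First-order linear non-homogeneous.
Homogeneous solution: h_h(n) = A·(6)^n.
Try constant particular solution h_p = K: K = 6K - 9 ⇒ K = \frac{9}{5}.
General: h(n) = A·(6)^n + \frac{9}{5}.
Apply h(0) = -8: A + \frac{9}{5} = -8 ⇒ A = - \frac{49}{5}.
So h(n) = \frac{9}{5} - \frac{49 \cdot 6^{n}}{5}.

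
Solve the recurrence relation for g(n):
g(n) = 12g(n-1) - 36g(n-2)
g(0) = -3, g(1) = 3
Characteristic equation: x² - 12x + 36 = 0, which is (x - (6))².
Repeated root r = 6.
General solution: g(n) = (A + Bn)·(6)^n.
From g(0) = -3: A = -3.
From g(1) = 3: (A + B)·(6) = 3 ⇒ B = \frac{7}{2}.
So g(n) = \left(\frac{7 n}{2} - 3\right) \cdot (6)^n.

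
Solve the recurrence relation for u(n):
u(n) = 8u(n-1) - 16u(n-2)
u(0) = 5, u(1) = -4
Characteristic equation: x² - 8x + 16 = 0, which is (x - (4))².
Repeated root r = 4.
General solution: u(n) = (A + Bn)·(4)^n.
From u(0) = 5: A = 5.
From u(1) = -4: (A + B)·(4) = -4 ⇒ B = -6.
So u(n) = \left(5 - 6 n\right) \cdot (4)^n.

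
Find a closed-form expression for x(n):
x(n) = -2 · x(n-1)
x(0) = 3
Pure geometric recurrence with ratio -2.
By induction x(n) = x(0) · (-2)^n = 3 \left(-2\right)^{n}.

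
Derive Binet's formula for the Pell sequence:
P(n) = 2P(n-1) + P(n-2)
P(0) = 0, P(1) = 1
This is the Pell sequence.
Characteristic equation: x² - 2x - 1 = 0; roots r₁ = 1 + \sqrt{2}, r₂ = 1 - \sqrt{2}.
General: P(n) = A·r₁^n + B·r₂^n. Solving with P(0)=0, P(1)=1 gives A = \frac{\sqrt{2}}{4}, B = - \frac{\sqrt{2}}{4}.
So P(n) = \frac{\sqrt{2} \left(- \left(1 - \sqrt{2}\right)^{n} + \left(1 + \sqrt{2}\right)^{n}\right)}{4}.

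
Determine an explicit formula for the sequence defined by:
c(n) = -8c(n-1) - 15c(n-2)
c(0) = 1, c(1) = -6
Characteristic equation: x² + 8x + 15 = 0, which factors as (x - (-5))(x - (-3)) = 0.
Roots r₁ = -5, r₂ = -3 (distinct).
General solution: c(n) = A·(-5)^n + B·(-3)^n.
From c(0) = 1: A + B = 1.
From c(1) = -6: -5A - 3B = -6.
Solving: A = \frac{3}{2}, B = - \frac{1}{2}.
So c(n) = - \frac{\left(-3\right)^{n}}{2} + \frac{3 \left(-5\right)^{n}}{2}.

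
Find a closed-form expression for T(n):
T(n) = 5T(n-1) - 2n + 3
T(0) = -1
First-order linear with linear forcing.
Homogeneous solution: T_h(n) = A·(5)^n.
Try particular T_p(n) = pn + q. Substituting:
  pn + q = 5(p(n-1) + q) - 2n + 3.
Matching the n-coefficient: p = 5p - 2 ⇒ p = \frac{1}{2}.
Matching constants: q = -5p + 5q + 3 ⇒ q = - \frac{1}{8}.
General: T(n) = A·(5)^n + \frac{n}{2} - \frac{1}{8}.
Apply T(0) = -1: A - \frac{1}{8} = -1 ⇒ A = - \frac{7}{8}.
So T(n) = - \frac{7 \cdot 5^{n}}{8} + \frac{n}{2} - \frac{1}{8}.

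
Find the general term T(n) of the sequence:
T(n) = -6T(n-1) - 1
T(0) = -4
First-order linear non-homogeneous.
Homogeneous solution: T_h(n) = A·(-6)^n.
Try constant particular solution T_p = K: K = -6K - 1 ⇒ K = - \frac{1}{7}.
General: T(n) = A·(-6)^n - \frac{1}{7}.
Apply T(0) = -4: A - \frac{1}{7} = -4 ⇒ A = - \frac{27}{7}.
So T(n) = - \frac{27 \left(-6\right)^{n}}{7} - \frac{1}{7}.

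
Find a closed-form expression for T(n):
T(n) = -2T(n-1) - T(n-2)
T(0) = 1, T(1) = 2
Characteristic equation: x² + 2x + 1 = 0, which is (x - (-1))².
Repeated root r = -1.
General solution: T(n) = (A + Bn)·(-1)^n.
From T(0) = 1: A = 1.
From T(1) = 2: (A + B)·(-1) = 2 ⇒ B = -3.
So T(n) = \left(1 - 3 n\right) \cdot (-1)^n.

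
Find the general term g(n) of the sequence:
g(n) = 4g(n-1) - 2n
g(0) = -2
First-order linear with linear forcing.
Homogeneous solution: g_h(n) = A·(4)^n.
Try particular g_p(n) = pn + q. Substituting:
  pn + q = 4(p(n-1) + q) - 2n.
Matching the n-coefficient: p = 4p - 2 ⇒ p = \frac{2}{3}.
Matching constants: q = -4p + 4q ⇒ q = \frac{8}{9}.
General: g(n) = A·(4)^n + \frac{2 n}{3} + \frac{8}{9}.
Apply g(0) = -2: A + \frac{8}{9} = -2 ⇒ A = - \frac{26}{9}.
So g(n) = - \frac{26 \cdot 4^{n}}{9} + \frac{2 n}{3} + \frac{8}{9}.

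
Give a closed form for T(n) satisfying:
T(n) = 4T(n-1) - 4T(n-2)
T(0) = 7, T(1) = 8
Characteristic equation: x² - 4x + 4 = 0, which is (x - (2))².
Repeated root r = 2.
General solution: T(n) = (A + Bn)·(2)^n.
From T(0) = 7: A = 7.
From T(1) = 8: (A + B)·(2) = 8 ⇒ B = -3.
So T(n) = \left(7 - 3 n\right) \cdot (2)^n.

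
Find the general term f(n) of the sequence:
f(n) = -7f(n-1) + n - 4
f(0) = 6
First-order linear with linear forcing.
Homogeneous solution: f_h(n) = A·(-7)^n.
Try particular f_p(n) = pn + q. Substituting:
  pn + q = -7(p(n-1) + q) + n - 4.
Matching the n-coefficient: p = -7p + 1 ⇒ p = \frac{1}{8}.
Matching constants: q = 7p - 7q - 4 ⇒ q = - \frac{25}{64}.
General: f(n) = A·(-7)^n + \frac{n}{8} - \frac{25}{64}.
Apply f(0) = 6: A - \frac{25}{64} = 6 ⇒ A = \frac{409}{64}.
So f(n) = \frac{409 \left(-7\right)^{n}}{64} + \frac{n}{8} - \frac{25}{64}.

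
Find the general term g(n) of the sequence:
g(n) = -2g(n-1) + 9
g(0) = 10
First-order linear non-homogeneous.
Homogeneous solution: g_h(n) = A·(-2)^n.
Try constant particular solution g_p = K: K = -2K + 9 ⇒ K = 3.
General: g(n) = A·(-2)^n + 3.
Apply g(0) = 10: A + 3 = 10 ⇒ A = 7.
So g(n) = 7 \left(-2\right)^{n} + 3.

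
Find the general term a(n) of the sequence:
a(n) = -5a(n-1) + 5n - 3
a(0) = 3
First-order linear with linear forcing.
Homogeneous solution: a_h(n) = A·(-5)^n.
Try particular a_p(n) = pn + q. Substituting:
  pn + q = -5(p(n-1) + q) + 5n - 3.
Matching the n-coefficient: p = -5p + 5 ⇒ p = \frac{5}{6}.
Matching constants: q = 5p - 5q - 3 ⇒ q = \frac{7}{36}.
General: a(n) = A·(-5)^n + \frac{5 n}{6} + \frac{7}{36}.
Apply a(0) = 3: A + \frac{7}{36} = 3 ⇒ A = \frac{101}{36}.
So a(n) = \frac{101 \left(-5\right)^{n}}{36} + \frac{5 n}{6} + \frac{7}{36}.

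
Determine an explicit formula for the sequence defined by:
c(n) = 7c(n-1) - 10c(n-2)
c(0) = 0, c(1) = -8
Characteristic equation: x² - 7x + 10 = 0, which factors as (x - (5))(x - (2)) = 0.
Roots r₁ = 5, r₂ = 2 (distinct).
General solution: c(n) = A·(5)^n + B·(2)^n.
From c(0) = 0: A + B = 0.
From c(1) = -8: 5A + 2B = -8.
Solving: A = - \frac{8}{3}, B = \frac{8}{3}.
So c(n) = \frac{8 \cdot 2^{n}}{3} - \frac{8 \cdot 5^{n}}{3}.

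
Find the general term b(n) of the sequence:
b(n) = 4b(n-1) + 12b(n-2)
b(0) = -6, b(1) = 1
Characteristic equation: x² - 4x - 12 = 0, which factors as (x - (6))(x - (-2)) = 0.
Roots r₁ = 6, r₂ = -2 (distinct).
General solution: b(n) = A·(6)^n + B·(-2)^n.
From b(0) = -6: A + B = -6.
From b(1) = 1: 6A - 2B = 1.
Solving: A = - \frac{11}{8}, B = - \frac{37}{8}.
So b(n) = - \frac{37 \left(-2\right)^{n}}{8} - \frac{11 \cdot 6^{n}}{8}.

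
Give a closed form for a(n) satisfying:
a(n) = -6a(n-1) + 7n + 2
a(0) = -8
First-order linear with linear forcing.
Homogeneous solution: a_h(n) = A·(-6)^n.
Try particular a_p(n) = pn + q. Substituting:
  pn + q = -6(p(n-1) + q) + 7n + 2.
Matching the n-coefficient: p = -6p + 7 ⇒ p = 1.
Matching constants: q = 6p - 6q + 2 ⇒ q = \frac{8}{7}.
General: a(n) = A·(-6)^n + n + \frac{8}{7}.
Apply a(0) = -8: A + \frac{8}{7} = -8 ⇒ A = - \frac{64}{7}.
So a(n) = - \frac{64 \left(-6\right)^{n}}{7} + n + \frac{8}{7}.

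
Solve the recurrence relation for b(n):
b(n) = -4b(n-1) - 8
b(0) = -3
First-order linear non-homogeneous.
Homogeneous solution: b_h(n) = A·(-4)^n.
Try constant particular solution b_p = K: K = -4K - 8 ⇒ K = - \frac{8}{5}.
General: b(n) = A·(-4)^n - \frac{8}{5}.
Apply b(0) = -3: A - \frac{8}{5} = -3 ⇒ A = - \frac{7}{5}.
So b(n) = - \frac{7 \left(-4\right)^{n}}{5} - \frac{8}{5}.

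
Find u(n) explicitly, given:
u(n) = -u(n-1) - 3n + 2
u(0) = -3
First-order linear with linear forcing.
Homogeneous solution: u_h(n) = A·(-1)^n.
Try particular u_p(n) = pn + q. Substituting:
  pn + q = -(p(n-1) + q) - 3n + 2.
Matching the n-coefficient: p = -p - 3 ⇒ p = - \frac{3}{2}.
Matching constants: q = p - q + 2 ⇒ q = \frac{1}{4}.
General: u(n) = A·(-1)^n - \frac{3 n}{2} + \frac{1}{4}.
Apply u(0) = -3: A + \frac{1}{4} = -3 ⇒ A = - \frac{13}{4}.
So u(n) = - \frac{13 \left(-1\right)^{n}}{4} - \frac{3 n}{2} + \frac{1}{4}.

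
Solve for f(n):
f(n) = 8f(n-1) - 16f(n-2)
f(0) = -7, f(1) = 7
Characteristic equation: x² - 8x + 16 = 0, which is (x - (4))².
Repeated root r = 4.
General solution: f(n) = (A + Bn)·(4)^n.
From f(0) = -7: A = -7.
From f(1) = 7: (A + B)·(4) = 7 ⇒ B = \frac{35}{4}.
So f(n) = \left(\frac{35 n}{4} - 7\right) \cdot (4)^n.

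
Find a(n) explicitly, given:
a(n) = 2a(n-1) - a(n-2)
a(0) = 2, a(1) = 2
Characteristic equation: x² - 2x + 1 = 0, which is (x - (1))².
Repeated root r = 1.
General solution: a(n) = (A + Bn)·(1)^n.
From a(0) = 2: A = 2.
From a(1) = 2: (A + B)·(1) = 2 ⇒ B = 0.
So a(n) = \left(2\right) \cdot (1)^n.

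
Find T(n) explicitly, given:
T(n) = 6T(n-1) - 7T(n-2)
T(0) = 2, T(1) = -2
Characteristic equation: x² - 6x + 7 = 0.
Discriminant Δ = (6)² + 4·(-7) = 8.
Roots r₁,₂ = (6 ± √8)/2, so r₁ = \sqrt{2} + 3, r₂ = 3 - \sqrt{2}.
General solution: T(n) = A·r₁^n + B·r₂^n.
From the initial conditions, A + B = 2 and r₁A + r₂B = -2.
Since r₁ - r₂ = √8: A = (-2 - (2)r₂)/√8 = 1 - 2 \sqrt{2}, and B = 2 - A = 1 + 2 \sqrt{2}.
So T(n) = \left(1 - 2 \sqrt{2}\right)\left(\sqrt{2} + 3\right)^n + \left(1 + 2 \sqrt{2}\right)\left(3 - \sqrt{2}\right)^n.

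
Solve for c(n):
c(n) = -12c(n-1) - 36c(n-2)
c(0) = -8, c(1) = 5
Characteristic equation: x² + 12x + 36 = 0, which is (x - (-6))².
Repeated root r = -6.
General solution: c(n) = (A + Bn)·(-6)^n.
From c(0) = -8: A = -8.
From c(1) = 5: (A + B)·(-6) = 5 ⇒ B = \frac{43}{6}.
So c(n) = \left(\frac{43 n}{6} - 8\right) \cdot (-6)^n.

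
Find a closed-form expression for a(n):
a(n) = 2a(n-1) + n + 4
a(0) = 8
First-order linear with linear forcing.
Homogeneous solution: a_h(n) = A·(2)^n.
Try particular a_p(n) = pn + q. Substituting:
  pn + q = 2(p(n-1) + q) + n + 4.
Matching the n-coefficient: p = 2p + 1 ⇒ p = -1.
Matching constants: q = -2p + 2q + 4 ⇒ q = -6.
General: a(n) = A·(2)^n - n - 6.
Apply a(0) = 8: A - 6 = 8 ⇒ A = 14.
So a(n) = 14 \cdot 2^{n} - n - 6.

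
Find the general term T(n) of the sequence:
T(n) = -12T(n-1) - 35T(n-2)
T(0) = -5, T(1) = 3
Characteristic equation: x² + 12x + 35 = 0, which factors as (x - (-5))(x - (-7)) = 0.
Roots r₁ = -5, r₂ = -7 (distinct).
General solution: T(n) = A·(-5)^n + B·(-7)^n.
From T(0) = -5: A + B = -5.
From T(1) = 3: -5A - 7B = 3.
Solving: A = -16, B = 11.
So T(n) = - 16 \left(-5\right)^{n} + 11 \left(-7\right)^{n}.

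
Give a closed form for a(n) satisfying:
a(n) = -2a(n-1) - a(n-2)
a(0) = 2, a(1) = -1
Characteristic equation: x² + 2x + 1 = 0, which is (x - (-1))².
Repeated root r = -1.
General solution: a(n) = (A + Bn)·(-1)^n.
From a(0) = 2: A = 2.
From a(1) = -1: (A + B)·(-1) = -1 ⇒ B = -1.
So a(n) = \left(2 - n\right) \cdot (-1)^n.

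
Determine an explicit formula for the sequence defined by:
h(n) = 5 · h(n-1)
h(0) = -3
Pure geometric recurrence with ratio 5.
By induction h(n) = h(0) · (5)^n = - 3 \cdot 5^{n}.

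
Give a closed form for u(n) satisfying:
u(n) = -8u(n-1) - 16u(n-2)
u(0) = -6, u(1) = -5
Characteristic equation: x² + 8x + 16 = 0, which is (x - (-4))².
Repeated root r = -4.
General solution: u(n) = (A + Bn)·(-4)^n.
From u(0) = -6: A = -6.
From u(1) = -5: (A + B)·(-4) = -5 ⇒ B = \frac{29}{4}.
So u(n) = \left(\frac{29 n}{4} - 6\right) \cdot (-4)^n.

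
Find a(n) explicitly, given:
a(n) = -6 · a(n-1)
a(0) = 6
Pure geometric recurrence with ratio -6.
By induction a(n) = a(0) · (-6)^n = 6 \left(-6\right)^{n}.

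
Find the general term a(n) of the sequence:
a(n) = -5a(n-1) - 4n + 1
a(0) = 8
First-order linear with linear forcing.
Homogeneous solution: a_h(n) = A·(-5)^n.
Try particular a_p(n) = pn + q. Substituting:
  pn + q = -5(p(n-1) + q) - 4n + 1.
Matching the n-coefficient: p = -5p - 4 ⇒ p = - \frac{2}{3}.
Matching constants: q = 5p - 5q + 1 ⇒ q = - \frac{7}{18}.
General: a(n) = A·(-5)^n - \frac{2 n}{3} - \frac{7}{18}.
Apply a(0) = 8: A - \frac{7}{18} = 8 ⇒ A = \frac{151}{18}.
So a(n) = \frac{151 \left(-5\right)^{n}}{18} - \frac{2 n}{3} - \frac{7}{18}.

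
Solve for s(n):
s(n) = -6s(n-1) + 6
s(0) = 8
First-order linear non-homogeneous.
Homogeneous solution: s_h(n) = A·(-6)^n.
Try constant particular solution s_p = K: K = -6K + 6 ⇒ K = \frac{6}{7}.
General: s(n) = A·(-6)^n + \frac{6}{7}.
Apply s(0) = 8: A + \frac{6}{7} = 8 ⇒ A = \frac{50}{7}.
So s(n) = \frac{50 \left(-6\right)^{n}}{7} + \frac{6}{7}.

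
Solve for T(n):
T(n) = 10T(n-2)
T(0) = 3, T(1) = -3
Characteristic equation: x² - 10 = 0.
Discriminant Δ = (0)² + 4·(10) = 40.
Roots r₁,₂ = (0 ± √40)/2, so r₁ = \sqrt{10}, r₂ = - \sqrt{10}.
General solution: T(n) = A·r₁^n + B·r₂^n.
From the initial conditions, A + B = 3 and r₁A + r₂B = -3.
Since r₁ - r₂ = √40: A = (-3 - (3)r₂)/√40 = \frac{3}{2} - \frac{3 \sqrt{10}}{20}, and B = 3 - A = \frac{3 \sqrt{10}}{20} + \frac{3}{2}.
So T(n) = \left(\frac{3}{2} - \frac{3 \sqrt{10}}{20}\right)\left(\sqrt{10}\right)^n + \left(\frac{3 \sqrt{10}}{20} + \frac{3}{2}\right)\left(- \sqrt{10}\right)^n.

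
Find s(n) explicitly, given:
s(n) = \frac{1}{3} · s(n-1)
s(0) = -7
Pure geometric recurrence with ratio \frac{1}{3}.
By induction s(n) = s(0) · (\frac{1}{3})^n = - 7 \cdot 3^{- n}.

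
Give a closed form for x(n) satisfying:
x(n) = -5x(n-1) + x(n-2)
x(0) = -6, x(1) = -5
Characteristic equation: x² + 5x - 1 = 0.
Discriminant Δ = (-5)² + 4·(1) = 29.
Roots r₁,₂ = (-5 ± √29)/2, so r₁ = - \frac{5}{2} + \frac{\sqrt{29}}{2}, r₂ = - \frac{\sqrt{29}}{2} - \frac{5}{2}.
General solution: x(n) = A·r₁^n + B·r₂^n.
From the initial conditions, A + B = -6 and r₁A + r₂B = -5.
Since r₁ - r₂ = √29: A = (-5 - (-6)r₂)/√29 = - \frac{20 \sqrt{29}}{29} - 3, and B = -6 - A = -3 + \frac{20 \sqrt{29}}{29}.
So x(n) = \left(- \frac{20 \sqrt{29}}{29} - 3\right)\left(- \frac{5}{2} + \frac{\sqrt{29}}{2}\right)^n + \left(-3 + \frac{20 \sqrt{29}}{29}\right)\left(- \frac{\sqrt{29}}{2} - \frac{5}{2}\right)^n.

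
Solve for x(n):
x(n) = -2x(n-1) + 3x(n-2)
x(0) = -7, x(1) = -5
Characteristic equation: x² + 2x - 3 = 0, which factors as (x - (1))(x - (-3)) = 0.
Roots r₁ = 1, r₂ = -3 (distinct).
General solution: x(n) = A·(1)^n + B·(-3)^n.
From x(0) = -7: A + B = -7.
From x(1) = -5: A - 3B = -5.
Solving: A = - \frac{13}{2}, B = - \frac{1}{2}.
So x(n) = - \frac{\left(-3\right)^{n}}{2} - \frac{13}{2}.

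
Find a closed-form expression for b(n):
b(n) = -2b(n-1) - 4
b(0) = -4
First-order linear non-homogeneous.
Homogeneous solution: b_h(n) = A·(-2)^n.
Try constant particular solution b_p = K: K = -2K - 4 ⇒ K = - \frac{4}{3}.
General: b(n) = A·(-2)^n - \frac{4}{3}.
Apply b(0) = -4: A - \frac{4}{3} = -4 ⇒ A = - \frac{8}{3}.
So b(n) = - \frac{8 \left(-2\right)^{n}}{3} - \frac{4}{3}.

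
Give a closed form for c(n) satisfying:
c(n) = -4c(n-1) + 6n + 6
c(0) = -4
First-order linear with linear forcing.
Homogeneous solution: c_h(n) = A·(-4)^n.
Try particular c_p(n) = pn + q. Substituting:
  pn + q = -4(p(n-1) + q) + 6n + 6.
Matching the n-coefficient: p = -4p + 6 ⇒ p = \frac{6}{5}.
Matching constants: q = 4p - 4q + 6 ⇒ q = \frac{54}{25}.
General: c(n) = A·(-4)^n + \frac{6 n}{5} + \frac{54}{25}.
Apply c(0) = -4: A + \frac{54}{25} = -4 ⇒ A = - \frac{154}{25}.
So c(n) = - \frac{154 \left(-4\right)^{n}}{25} + \frac{6 n}{5} + \frac{54}{25}.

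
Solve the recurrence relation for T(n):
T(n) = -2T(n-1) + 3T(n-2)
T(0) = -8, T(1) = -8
Characteristic equation: x² + 2x - 3 = 0, which factors as (x - (1))(x - (-3)) = 0.
Roots r₁ = 1, r₂ = -3 (distinct).
General solution: T(n) = A·(1)^n + B·(-3)^n.
From T(0) = -8: A + B = -8.
From T(1) = -8: A - 3B = -8.
Solving: A = -8, B = 0.
So T(n) = -8.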